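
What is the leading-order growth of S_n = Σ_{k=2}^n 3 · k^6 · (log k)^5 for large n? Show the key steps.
S_n ~ 3 · n^7 · (log n)^5 / 7

By integral comparison, S_n = ∫_1^n 3 · x^6 · (log x)^5 dx + O(n^6 · (log n)^5). For the integral, the leading term of ∫_1^n x^6 (log x)^5 dx is n^7/7 · (log n)^5 (by repeated integration by parts; each step lowers the log-exponent and produces a relatively O(1/log n) correction). Hence S_n ~ 3 · n^7 · (log n)^5 / 7.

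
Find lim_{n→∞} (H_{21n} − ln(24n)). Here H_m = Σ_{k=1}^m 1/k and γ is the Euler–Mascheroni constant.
lim = ln(7/8) + γ

By Euler-Maclaurin, H_m = ln m + γ + O(1/m). So
  H_{21n} − ln(24n) = ln(21n) + γ − ln(24n) + O(1/n)
                       = ln(21/24) + γ + O(1/n).
Hence the limit is ln(21/24) + γ (= ln(7/8)).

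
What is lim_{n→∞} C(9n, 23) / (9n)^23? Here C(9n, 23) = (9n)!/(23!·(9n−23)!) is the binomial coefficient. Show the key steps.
lim = 1/23! = 1/25852016738884976640000

With N = 9n → ∞: C(N, 23) / N^23 = [N(N−1)…(N−22)] / (23! · N^23) = (1/23!) · 1 · (1 − 1/(9n)) · … · (1 − 22/(9n)). Each factor → 1 as N → ∞, so the limit is 1/23! = 1/25852016738884976640000.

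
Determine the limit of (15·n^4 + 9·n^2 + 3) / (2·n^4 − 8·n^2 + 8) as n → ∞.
lim = 15/2

For large n the leading n^4 terms dominate both numerator and denominator. Dividing top and bottom by n^4, every other term tends to 0, leaving 15/2.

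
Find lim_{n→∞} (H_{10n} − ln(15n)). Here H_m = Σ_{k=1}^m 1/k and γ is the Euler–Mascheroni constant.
lim = ln(2/3) + γ

By Euler-Maclaurin, H_m = ln m + γ + O(1/m). So
  H_{10n} − ln(15n) = ln(10n) + γ − ln(15n) + O(1/n)
                       = ln(10/15) + γ + O(1/n).
Hence the limit is ln(10/15) + γ (= ln(2/3)).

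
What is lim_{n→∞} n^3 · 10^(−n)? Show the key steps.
lim = 0

Exponentials with base > 1 dominate every fixed polynomial: for any fixed c, n^c / 10^n → 0 as n → ∞ (e.g. by the ratio test, or by writing 10^n = e^(n ln 10) and noting e^(n ln 10) / n^c → ∞). Hence n^3 · 10^(−n) = n^3 / 10^n → 0.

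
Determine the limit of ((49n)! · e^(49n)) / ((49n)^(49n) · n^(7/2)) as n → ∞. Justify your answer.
lim = 0

Stirling: (49n)! ~ sqrt(2π·49n) · (49n/e)^(49n). Hence
  (49n)! · e^(49n) / (49n)^(49n) ~ sqrt(2π·49n).
Dividing by n^(7/2): sqrt(2π·49n) / n^(7/2) = sqrt(2π·49) · n^((1−7)/2), so the expression behaves like sqrt(2π·49) · n^((1−7)/2) → 0.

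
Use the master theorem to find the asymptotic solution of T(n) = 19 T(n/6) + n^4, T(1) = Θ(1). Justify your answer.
T(n) = Θ(n^4)

log_6 19 ≈ 1.643. f(n) = n^4 dominates n^(log_6 19) since 4 > 1.643, and the regularity condition a·f(n/b) = 19·(n/6)^4 = (19/1296)·n^4 ≤ c·f(n) holds with c = 19/1296 ≈ 0.0147 < 1. So this is Case 3: T(n) = Θ(f(n)) = Θ(n^4).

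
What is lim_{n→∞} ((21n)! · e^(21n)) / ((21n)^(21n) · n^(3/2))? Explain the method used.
lim = 0

Stirling: (21n)! ~ sqrt(2π·21n) · (21n/e)^(21n). Hence
  (21n)! · e^(21n) / (21n)^(21n) ~ sqrt(2π·21n).
Dividing by n^(3/2): sqrt(2π·21n) / n^(3/2) = sqrt(2π·21) · n^((1−3)/2), so the expression behaves like sqrt(2π·21) · n^((1−3)/2) → 0.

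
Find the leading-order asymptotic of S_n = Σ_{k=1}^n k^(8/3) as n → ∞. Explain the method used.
S_n ~ (3/11) · n^(11/3)

Integral comparison: Σ_{k=1}^n k^(8/3) = ∫_0^n x^(8/3) dx + O(n^(8/3)). The integral is n^(1 + 8/3) / (1 + 8/3) = n^((8+3)/3) / ((8+3)/3) = (3/11) · n^(11/3).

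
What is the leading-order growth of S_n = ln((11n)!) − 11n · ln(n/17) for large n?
S_n ~ 11n · (ln 187 − 1) + O(ln n)

Stirling: ln((11n)!) = 11n ln(11n) − 11n + O(ln n).
  S_n = 11n ln(11n) − 11n − 11n ln(n/17) + O(ln n)
      = 11n ln(11n) − 11n ln n + 11n ln 17 − 11n + O(ln n)
      = 11n ln 11 + 11n ln 17 − 11n + O(ln n)
      = 11n (ln 187 − 1) + O(ln n).
Numerically ln(187) − 1 ≈ 4.2311.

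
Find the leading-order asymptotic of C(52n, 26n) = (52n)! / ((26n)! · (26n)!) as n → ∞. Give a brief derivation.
C(52n, 26n) ~ (4)^(26n) · sqrt(1/(π·26n))

Write N = 26n. Apply Stirling to each factorial:
  (2N)! ~ sqrt(2π·2N) · (2N/e)^(2N),
  N! ~ sqrt(2π N) · (N/e)^N,
  (1N)! ~ sqrt(2π·1N) · (1N/e)^(1N).
The exponential factors combine to (2N)^(2N) / (N^N · (1N)^(1N)) = 2^(2N)/1^(1N) = (2^2/1^1)^N = (4)^N.
The square-root prefactors combine to sqrt(2π·2N) / (sqrt(2π N)·sqrt(2π·1N)) = sqrt(2 / (2π·1·N)) = sqrt(1/(π·26n)).
Substituting N = 26n: C(52n, 26n) ~ (4)^(26n) · sqrt(1/(π·26n)).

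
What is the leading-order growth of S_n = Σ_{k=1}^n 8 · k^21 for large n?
S_n ~ 4 · n^22 / 11

By integral comparison (Euler-Maclaurin), Σ_{k=1}^n 8 · k^21 = 8 · ∫_0^n x^21 dx + O(n^21) = 8 · n^22/22 = 4 · n^22 / 11 + O(n^21). (Equivalently, Faulhaber's formula gives the same leading term.)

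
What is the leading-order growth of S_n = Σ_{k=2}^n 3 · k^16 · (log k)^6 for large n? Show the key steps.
S_n ~ 3 · n^17 · (log n)^6 / 17

By integral comparison, S_n = ∫_1^n 3 · x^16 · (log x)^6 dx + O(n^16 · (log n)^6). For the integral, the leading term of ∫_1^n x^16 (log x)^6 dx is n^17/17 · (log n)^6 (by repeated integration by parts; each step lowers the log-exponent and produces a relatively O(1/log n) correction). Hence S_n ~ 3 · n^17 · (log n)^6 / 17.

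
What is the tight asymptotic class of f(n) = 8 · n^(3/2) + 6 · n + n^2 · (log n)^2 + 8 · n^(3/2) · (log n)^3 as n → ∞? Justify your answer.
f(n) ∈ Θ(n^2 · (log n)^2)

Compare the terms by growth order. For large n, n^a · (log n)^b dominates n^a' · (log n)^b' iff a > a', or (a = a' and b > b'). Ranking the 4 terms shows the dominant one is n^2 · (log n)^2. Hence f(n) ∈ Θ(n^2 · (log n)^2).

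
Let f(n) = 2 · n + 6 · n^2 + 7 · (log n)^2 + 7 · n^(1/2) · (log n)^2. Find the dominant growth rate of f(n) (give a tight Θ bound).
f(n) ∈ Θ(n^2)

Compare the terms by growth order. For large n, n^a · (log n)^b dominates n^a' · (log n)^b' iff a > a', or (a = a' and b > b'). Ranking the 4 terms shows the dominant one is 6 · n^2. Hence f(n) ∈ Θ(n^2).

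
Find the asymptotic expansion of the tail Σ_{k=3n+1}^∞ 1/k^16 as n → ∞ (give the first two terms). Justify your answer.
Σ_{k>3n} 1/k^16 = 1/(15 · (3n)^15) − 1/(2 · (3n)^16) + O(1/(3n)^17)

Compare to the integral: ∫_{3n}^∞ x^(−16) dx = [−x^(−15)/15]_{3n}^∞ = 1/((16−1)·(3n)^15). The Euler-Maclaurin correction adds −f(3n)/2 = −1/(2·(3n)^16). Euler-Maclaurin then gives
  Σ_{k>3n} 1/k^16 = ∫_{3n}^∞ dx/x^16 − 1/(2·(3n)^16) + O(1/(3n)^17).
(Equivalently this is ζ(16) − Σ_{k≤3n} 1/k^16.)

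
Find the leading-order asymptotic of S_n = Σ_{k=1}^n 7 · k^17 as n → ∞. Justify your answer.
S_n ~ 7 · n^18 / 18

By integral comparison (Euler-Maclaurin), Σ_{k=1}^n 7 · k^17 = 7 · ∫_0^n x^17 dx + O(n^17) = 7 · n^18/18 + O(n^17). (Equivalently, Faulhaber's formula gives the same leading term.)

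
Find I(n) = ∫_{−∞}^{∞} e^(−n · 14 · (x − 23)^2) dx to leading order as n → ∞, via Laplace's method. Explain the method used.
I(n) = sqrt(π/(14n))

Here φ(x) = 14 · (x − 23)^2 has its unique minimum at x* = 23 with φ(x*) = 0 and φ''(x*) = 28. Laplace's method gives
  I(n) ~ e^(−n φ(x*)) · sqrt(2π / (n · φ''(x*))) = sqrt(2π / (28n)) = sqrt(π/(14n)).
This is exact: substituting u = (x − 23)·sqrt(14n) gives I(n) = (1/sqrt(14n)) ∫_{−∞}^{∞} e^(−u^2) du = sqrt(π/(14n)).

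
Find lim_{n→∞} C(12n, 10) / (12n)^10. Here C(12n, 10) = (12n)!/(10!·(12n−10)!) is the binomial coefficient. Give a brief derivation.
lim = 1/10! = 1/3628800

With N = 12n → ∞: C(N, 10) / N^10 = [N(N−1)…(N−9)] / (10! · N^10) = (1/10!) · 1 · (1 − 1/(12n)) · … · (1 − 9/(12n)). Each factor → 1 as N → ∞, so the limit is 1/10! = 1/3628800.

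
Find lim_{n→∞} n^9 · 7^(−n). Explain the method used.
lim = 0

Exponentials with base > 1 dominate every fixed polynomial: for any fixed c, n^c / 7^n → 0 as n → ∞ (e.g. by the ratio test, or by writing 7^n = e^(n ln 7) and noting e^(n ln 7) / n^c → ∞). Hence n^9 · 7^(−n) = n^9 / 7^n → 0.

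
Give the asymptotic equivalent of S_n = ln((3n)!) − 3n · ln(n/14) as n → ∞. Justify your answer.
S_n ~ 3n · (ln 42 − 1) + O(ln n)

Stirling: ln((3n)!) = 3n ln(3n) − 3n + O(ln n).
  S_n = 3n ln(3n) − 3n − 3n ln(n/14) + O(ln n)
      = 3n ln(3n) − 3n ln n + 3n ln 14 − 3n + O(ln n)
      = 3n ln 3 + 3n ln 14 − 3n + O(ln n)
      = 3n (ln 42 − 1) + O(ln n).
Numerically ln(42) − 1 ≈ 2.7377.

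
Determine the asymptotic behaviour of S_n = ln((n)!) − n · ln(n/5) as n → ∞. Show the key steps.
S_n ~ n · (ln 5 − 1) + O(ln n)

Stirling: ln((n)!) = n ln(n) − n + O(ln n).
  S_n = n ln(n) − n − n ln(n/5) + O(ln n)
      = n ln(n) − n ln n + n ln 5 − n + O(ln n)
      = n ln 5 − n + O(ln n)
      = n (ln 5 − 1) + O(ln n).
Numerically ln(5) − 1 ≈ 0.6094.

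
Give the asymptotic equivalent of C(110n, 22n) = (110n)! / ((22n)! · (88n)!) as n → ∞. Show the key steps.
C(110n, 22n) ~ (3125/256)^(22n) · sqrt(5/(8π·22n))

Write N = 22n. Apply Stirling to each factorial:
  (5N)! ~ sqrt(2π·5N) · (5N/e)^(5N),
  N! ~ sqrt(2π N) · (N/e)^N,
  (4N)! ~ sqrt(2π·4N) · (4N/e)^(4N).
The exponential factors combine to (5N)^(5N) / (N^N · (4N)^(4N)) = 5^(5N)/4^(4N) = (5^5/4^4)^N = (3125/256)^N.
The square-root prefactors combine to sqrt(2π·5N) / (sqrt(2π N)·sqrt(2π·4N)) = sqrt(5 / (2π·4·N)) = sqrt(5/(8π·22n)).
Substituting N = 22n: C(110n, 22n) ~ (3125/256)^(22n) · sqrt(5/(8π·22n)).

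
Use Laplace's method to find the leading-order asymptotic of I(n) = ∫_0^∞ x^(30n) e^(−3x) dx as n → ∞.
I(n) ~ (sqrt(2π·30n) / 3) · (30n/(3e))^(30n)

Write the integrand as exp(30n ln x − 3x) and set f(x) = 30n ln x − 3x. Then f'(x) = 30n/x − 3 = 0 at x* = 30n/3, and f''(x*) = −30n/x*^2 = −3^2/(30n). Laplace's method (interior maximum) gives
  I(n) ~ e^(f(x*)) · sqrt(2π / |f''(x*)|)
        = exp(30n ln(30n/3) − 30n) · sqrt(2π · 30n / 3^2)
        = (30n/3)^(30n) e^(−30n) · sqrt(2π·30n) / 3
        = (sqrt(2π·30n) / 3) · (30n/(3e))^(30n).
This matches Γ(30n+1)/3^(30n+1) with Stirling applied to Γ.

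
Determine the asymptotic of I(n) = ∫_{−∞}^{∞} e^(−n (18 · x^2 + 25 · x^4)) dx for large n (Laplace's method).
I(n) ~ sqrt(π/(18n))

φ(x) = 18 · x^2 + 25 · x^4 has its unique global minimum at x* = 0 (since φ'(x) = 36x + 100x^3 = 0 only at x = 0 for real x with both coefficients positive, and φ → ∞ as |x| → ∞). At x* = 0, φ(0) = 0 and φ''(0) = 36. Laplace's method then gives
  I(n) ~ sqrt(2π / (n · φ''(0))) · e^(−n φ(0)) = sqrt(2π / (36n)) = sqrt(π/(18n)).
The 25 · x^4 term contributes only at subleading order (an O(1/n) relative correction).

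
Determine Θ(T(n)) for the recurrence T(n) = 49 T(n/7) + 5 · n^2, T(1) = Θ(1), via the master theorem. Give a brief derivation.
T(n) = Θ(n^2 log n)

log_7 49 = 2, and f(n) = 5 · n^2 = Θ(n^(log_7 49)). This is Case 2 of the master theorem: T(n) = Θ(f(n) · log n) = Θ(n^2 log n).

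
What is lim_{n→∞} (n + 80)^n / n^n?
lim = e^80

Rewrite as (1 + 80/n)^(n). By the standard limit (1 + x/n)^n → e^x, we have (1 + 80/n)^n → e^80, and raising to the 1st power gives e^80.
More precisely, ln[(1 + 80/n)^(n)] = n · ln(1 + 80/n) = n · (80/n + O(1/n^2)) = 80 + O(1/n) → 80.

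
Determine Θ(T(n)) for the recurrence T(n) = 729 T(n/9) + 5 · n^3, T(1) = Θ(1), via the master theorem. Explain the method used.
T(n) = Θ(n^3 log n)

log_9 729 = 3, and f(n) = 5 · n^3 = Θ(n^(log_9 729)). This is Case 2 of the master theorem: T(n) = Θ(f(n) · log n) = Θ(n^3 log n).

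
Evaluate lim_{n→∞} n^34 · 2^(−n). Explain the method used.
lim = 0

Exponentials with base > 1 dominate every fixed polynomial: for any fixed c, n^c / 2^n → 0 as n → ∞ (e.g. by the ratio test, or by writing 2^n = e^(n ln 2) and noting e^(n ln 2) / n^c → ∞). Hence n^34 · 2^(−n) = n^34 / 2^n → 0.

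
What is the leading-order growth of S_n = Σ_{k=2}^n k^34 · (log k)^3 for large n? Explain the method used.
S_n ~ n^35 · (log n)^3 / 35

By integral comparison, S_n = ∫_1^n x^34 · (log x)^3 dx + O(n^34 · (log n)^3). For the integral, the leading term of ∫_1^n x^34 (log x)^3 dx is n^35/35 · (log n)^3 (by repeated integration by parts; each step lowers the log-exponent and produces a relatively O(1/log n) correction). Hence S_n ~ n^35 · (log n)^3 / 35.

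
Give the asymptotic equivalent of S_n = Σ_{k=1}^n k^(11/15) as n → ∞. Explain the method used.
S_n ~ (15/26) · n^(26/15)

Integral comparison: Σ_{k=1}^n k^(11/15) = ∫_0^n x^(11/15) dx + O(n^(11/15)). The integral is n^(1 + 11/15) / (1 + 11/15) = n^((11+15)/15) / ((11+15)/15) = (15/26) · n^(26/15).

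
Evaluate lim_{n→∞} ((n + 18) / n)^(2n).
lim = e^36

Rewrite as (1 + 18/n)^(2n). By the standard limit (1 + x/n)^n → e^x, we have (1 + 18/n)^n → e^18, and raising to the 2nd power gives e^36.
More precisely, ln[(1 + 18/n)^(2n)] = 2n · ln(1 + 18/n) = 2n · (18/n + O(1/n^2)) = 36 + O(1/n) → 36.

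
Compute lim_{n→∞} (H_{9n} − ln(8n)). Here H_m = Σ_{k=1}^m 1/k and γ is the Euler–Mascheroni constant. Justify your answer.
lim = ln(9/8) + γ

By Euler-Maclaurin, H_m = ln m + γ + O(1/m). So
  H_{9n} − ln(8n) = ln(9n) + γ − ln(8n) + O(1/n)
                       = ln(9/8) + γ + O(1/n).
Hence the limit is ln(9/8) + γ.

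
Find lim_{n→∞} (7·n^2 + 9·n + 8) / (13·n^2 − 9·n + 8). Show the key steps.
lim = 7/13

For large n the leading n^2 terms dominate both numerator and denominator. Dividing top and bottom by n^2, every other term tends to 0, leaving 7/13.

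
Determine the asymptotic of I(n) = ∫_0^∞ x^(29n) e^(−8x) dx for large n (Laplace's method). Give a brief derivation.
I(n) ~ (sqrt(2π·29n) / 8) · (29n/(8e))^(29n)

Write the integrand as exp(29n ln x − 8x) and set f(x) = 29n ln x − 8x. Then f'(x) = 29n/x − 8 = 0 at x* = 29n/8, and f''(x*) = −29n/x*^2 = −8^2/(29n). Laplace's method (interior maximum) gives
  I(n) ~ e^(f(x*)) · sqrt(2π / |f''(x*)|)
        = exp(29n ln(29n/8) − 29n) · sqrt(2π · 29n / 8^2)
        = (29n/8)^(29n) e^(−29n) · sqrt(2π·29n) / 8
        = (sqrt(2π·29n) / 8) · (29n/(8e))^(29n).
This matches Γ(29n+1)/8^(29n+1) with Stirling applied to Γ.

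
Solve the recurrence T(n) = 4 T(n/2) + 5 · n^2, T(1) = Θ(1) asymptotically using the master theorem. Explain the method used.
T(n) = Θ(n^2 log n)

log_2 4 = 2, and f(n) = 5 · n^2 = Θ(n^(log_2 4)). This is Case 2 of the master theorem: T(n) = Θ(f(n) · log n) = Θ(n^2 log n).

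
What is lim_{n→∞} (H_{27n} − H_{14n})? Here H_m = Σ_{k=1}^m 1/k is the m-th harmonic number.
lim = ln(27/14)

Euler-Maclaurin gives H_m = ln m + γ + 1/(2m) + O(1/m^2). The γ and O(1/m) terms cancel in the difference:
  H_{27n} − H_{14n} = ln(27n) − ln(14n) + O(1/n) = ln(27/14) + O(1/n).
Hence the limit is ln(27/14).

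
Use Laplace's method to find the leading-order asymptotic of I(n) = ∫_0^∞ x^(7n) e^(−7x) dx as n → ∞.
I(n) ~ (sqrt(2π·7n) / 7) · (7n/(7e))^(7n)

Write the integrand as exp(7n ln x − 7x) and set f(x) = 7n ln x − 7x. Then f'(x) = 7n/x − 7 = 0 at x* = 7n/7, and f''(x*) = −7n/x*^2 = −7^2/(7n). Laplace's method (interior maximum) gives
  I(n) ~ e^(f(x*)) · sqrt(2π / |f''(x*)|)
        = exp(7n ln(7n/7) − 7n) · sqrt(2π · 7n / 7^2)
        = (7n/7)^(7n) e^(−7n) · sqrt(2π·7n) / 7
        = (sqrt(2π·7n) / 7) · (7n/(7e))^(7n).
This matches Γ(7n+1)/7^(7n+1) with Stirling applied to Γ.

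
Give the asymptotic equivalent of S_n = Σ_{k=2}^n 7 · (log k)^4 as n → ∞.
S_n ~ 7 · n · (log n)^4

By integral comparison, S_n = ∫_1^n 7 · (log x)^4 dx + O((log n)^4). For the integral, the leading term of ∫_1^n (log x)^4 dx is n · (log n)^4 (by repeated integration by parts; each step lowers the log-exponent and produces a relatively O(1/log n) correction). Hence S_n ~ 7 · n · (log n)^4.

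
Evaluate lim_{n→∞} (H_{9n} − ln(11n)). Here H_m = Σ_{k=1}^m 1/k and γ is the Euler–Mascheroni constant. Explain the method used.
lim = ln(9/11) + γ

By Euler-Maclaurin, H_m = ln m + γ + O(1/m). So
  H_{9n} − ln(11n) = ln(9n) + γ − ln(11n) + O(1/n)
                       = ln(9/11) + γ + O(1/n).
Hence the limit is ln(9/11) + γ.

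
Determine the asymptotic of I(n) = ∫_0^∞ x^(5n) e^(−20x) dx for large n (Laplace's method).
I(n) ~ (sqrt(2π·5n) / 20) · (5n/(20e))^(5n)

Write the integrand as exp(5n ln x − 20x) and set f(x) = 5n ln x − 20x. Then f'(x) = 5n/x − 20 = 0 at x* = 5n/20, and f''(x*) = −5n/x*^2 = −20^2/(5n). Laplace's method (interior maximum) gives
  I(n) ~ e^(f(x*)) · sqrt(2π / |f''(x*)|)
        = exp(5n ln(5n/20) − 5n) · sqrt(2π · 5n / 20^2)
        = (5n/20)^(5n) e^(−5n) · sqrt(2π·5n) / 20
        = (sqrt(2π·5n) / 20) · (5n/(20e))^(5n).
This matches Γ(5n+1)/20^(5n+1) with Stirling applied to Γ.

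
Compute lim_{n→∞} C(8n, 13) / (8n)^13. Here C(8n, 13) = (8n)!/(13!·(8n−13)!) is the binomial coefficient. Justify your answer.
lim = 1/13! = 1/6227020800

With N = 8n → ∞: C(N, 13) / N^13 = [N(N−1)…(N−12)] / (13! · N^13) = (1/13!) · 1 · (1 − 1/(8n)) · … · (1 − 12/(8n)). Each factor → 1 as N → ∞, so the limit is 1/13! = 1/6227020800.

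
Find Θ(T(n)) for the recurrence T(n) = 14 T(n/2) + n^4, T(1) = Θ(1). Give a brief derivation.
T(n) = Θ(n^4)

log_2 14 ≈ 3.807. f(n) = n^4 dominates n^(log_2 14) since 4 > 3.807, and the regularity condition a·f(n/b) = 14·(n/2)^4 = (14/16)·n^4 ≤ c·f(n) holds with c = 14/16 ≈ 0.875 < 1. So this is Case 3: T(n) = Θ(f(n)) = Θ(n^4).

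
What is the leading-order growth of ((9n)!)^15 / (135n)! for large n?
((9n)!)^15/(135n)! ~ ((2π·9n)^(14/2) / sqrt(15)) · 15^(−15·9n)  →  0

Write N = 9n. Stirling: N! ~ sqrt(2π N)(N/e)^N and (15N)! ~ sqrt(2π·15N)·(15N/e)^(15N).
  (N!)^15/(15N)! ~ (2π N)^(15/2) (N/e)^(15N) / [sqrt(2π·15N) (15N/e)^(15N)]
     = (2π N)^(15/2) / sqrt(2π·15N) · (N/(15N))^(15N)
     = (2π N)^((15−1)/2) / sqrt(15) · 15^(−15N).
Since 15^15 > 1, the factor 15^(−15N) decays exponentially, so the ratio → 0. Substituting N = 9n gives the stated form.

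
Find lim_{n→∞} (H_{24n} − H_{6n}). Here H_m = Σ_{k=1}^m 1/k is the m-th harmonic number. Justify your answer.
lim = ln(24/6) = ln 4

Euler-Maclaurin gives H_m = ln m + γ + 1/(2m) + O(1/m^2). The γ and O(1/m) terms cancel in the difference:
  H_{24n} − H_{6n} = ln(24n) − ln(6n) + O(1/n) = ln(24/6) + O(1/n).
Hence the limit is ln(24/6) = ln 4.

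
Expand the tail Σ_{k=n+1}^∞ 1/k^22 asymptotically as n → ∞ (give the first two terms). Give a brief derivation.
Σ_{k>n} 1/k^22 = 1/(21 · n^21) − 1/(2 · n^22) + O(1/n^23)

Compare to the integral: ∫_{n}^∞ x^(−22) dx = [−x^(−21)/21]_{n}^∞ = 1/((22−1)·n^21). The Euler-Maclaurin correction adds −f(n)/2 = −1/(2·n^22). Euler-Maclaurin then gives
  Σ_{k>n} 1/k^22 = ∫_{n}^∞ dx/x^22 − 1/(2·n^22) + O(1/n^23).
(Equivalently this is ζ(22) − Σ_{k≤n} 1/k^22.)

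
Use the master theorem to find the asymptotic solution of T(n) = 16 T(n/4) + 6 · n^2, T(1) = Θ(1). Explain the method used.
T(n) = Θ(n^2 log n)

log_4 16 = 2, and f(n) = 6 · n^2 = Θ(n^(log_4 16)). This is Case 2 of the master theorem: T(n) = Θ(f(n) · log n) = Θ(n^2 log n).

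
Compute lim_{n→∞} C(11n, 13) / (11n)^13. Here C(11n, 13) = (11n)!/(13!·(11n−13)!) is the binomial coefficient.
lim = 1/13! = 1/6227020800

With N = 11n → ∞: C(N, 13) / N^13 = [N(N−1)…(N−12)] / (13! · N^13) = (1/13!) · 1 · (1 − 1/(11n)) · … · (1 − 12/(11n)). Each factor → 1 as N → ∞, so the limit is 1/13! = 1/6227020800.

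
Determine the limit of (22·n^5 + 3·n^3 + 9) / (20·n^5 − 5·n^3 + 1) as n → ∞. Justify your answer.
lim = 22/20 = 11/10

For large n the leading n^5 terms dominate both numerator and denominator. Dividing top and bottom by n^5, every other term tends to 0, leaving 22/20 = 11/10.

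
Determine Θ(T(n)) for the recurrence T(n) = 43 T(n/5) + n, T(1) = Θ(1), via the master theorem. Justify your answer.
T(n) = Θ(n^(log_5 43))

Master theorem: compare f(n) = n to n^(log_5 43) where log_5 43 ≈ 2.337. Since 1 < log_5 43, we have f(n) = O(n^(log_5 43 − ε)) for some ε > 0 — Case 1. Hence T(n) = Θ(n^(log_5 43)).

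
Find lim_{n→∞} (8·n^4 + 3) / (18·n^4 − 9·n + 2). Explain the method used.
lim = 8/18 = 4/9

For large n the leading n^4 terms dominate both numerator and denominator. Dividing top and bottom by n^4, every other term tends to 0, leaving 8/18 = 4/9.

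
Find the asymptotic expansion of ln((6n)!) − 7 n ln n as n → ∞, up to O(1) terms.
ln((6n)!) − 7 n ln n = −n ln n + 6(ln 6 − 1) n + (1/2) ln(2π·6n) + O(1/n)

Stirling: ln((6n)!) = 6n ln(6n) − 6n + (1/2) ln(2π·6n) + O(1/n).
Expand 6n ln(6n) = 6n (ln n + ln 6) = 6n ln n + 6n ln 6.
Subtract 7n ln n: leading term is (6 − 7) n ln n = −n ln n. The next term is 6n ln 6 − 6n = 6(ln 6 − 1) n. Then the (1/2) ln(2π·6n) correction.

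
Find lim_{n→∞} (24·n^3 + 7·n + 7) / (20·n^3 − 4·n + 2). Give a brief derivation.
lim = 24/20 = 6/5

For large n the leading n^3 terms dominate both numerator and denominator. Dividing top and bottom by n^3, every other term tends to 0, leaving 24/20 = 6/5.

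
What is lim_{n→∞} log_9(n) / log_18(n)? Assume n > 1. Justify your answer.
lim = ln(18) / ln(9) = log_9(18)

Change of base: log_9(n) = ln n / ln 9 and log_18(n) = ln n / ln 18. The ratio is (ln n / ln 9) · (ln 18 / ln n) = ln 18 / ln 9, a constant independent of n. So the limit is ln 18 / ln 9 = log_9(18).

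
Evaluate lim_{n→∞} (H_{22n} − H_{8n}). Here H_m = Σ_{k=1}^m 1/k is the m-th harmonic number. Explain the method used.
lim = ln(22/8) = ln(11/4)

Euler-Maclaurin gives H_m = ln m + γ + 1/(2m) + O(1/m^2). The γ and O(1/m) terms cancel in the difference:
  H_{22n} − H_{8n} = ln(22n) − ln(8n) + O(1/n) = ln(22/8) + O(1/n).
Hence the limit is ln(22/8) = ln(11/4).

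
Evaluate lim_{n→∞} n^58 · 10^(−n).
lim = 0

Exponentials with base > 1 dominate every fixed polynomial: for any fixed c, n^c / 10^n → 0 as n → ∞ (e.g. by the ratio test, or by writing 10^n = e^(n ln 10) and noting e^(n ln 10) / n^c → ∞). Hence n^58 · 10^(−n) = n^58 / 10^n → 0.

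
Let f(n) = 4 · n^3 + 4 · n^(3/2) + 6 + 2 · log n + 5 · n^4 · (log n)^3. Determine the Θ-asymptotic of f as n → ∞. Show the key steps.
f(n) ∈ Θ(n^4 · (log n)^3)

Compare the terms by growth order. For large n, n^a · (log n)^b dominates n^a' · (log n)^b' iff a > a', or (a = a' and b > b'). Ranking the 5 terms shows the dominant one is 5 · n^4 · (log n)^3. Hence f(n) ∈ Θ(n^4 · (log n)^3).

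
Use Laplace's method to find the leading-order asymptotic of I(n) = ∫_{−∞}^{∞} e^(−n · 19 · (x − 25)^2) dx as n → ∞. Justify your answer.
I(n) = sqrt(π/(19n))

Here φ(x) = 19 · (x − 25)^2 has its unique minimum at x* = 25 with φ(x*) = 0 and φ''(x*) = 38. Laplace's method gives
  I(n) ~ e^(−n φ(x*)) · sqrt(2π / (n · φ''(x*))) = sqrt(2π / (38n)) = sqrt(π/(19n)).
This is exact: substituting u = (x − 25)·sqrt(19n) gives I(n) = (1/sqrt(19n)) ∫_{−∞}^{∞} e^(−u^2) du = sqrt(π/(19n)).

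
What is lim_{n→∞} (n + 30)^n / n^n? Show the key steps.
lim = e^30

Rewrite as (1 + 30/n)^(n). By the standard limit (1 + x/n)^n → e^x, we have (1 + 30/n)^n → e^30, and raising to the 1st power gives e^30.
More precisely, ln[(1 + 30/n)^(n)] = n · ln(1 + 30/n) = n · (30/n + O(1/n^2)) = 30 + O(1/n) → 30.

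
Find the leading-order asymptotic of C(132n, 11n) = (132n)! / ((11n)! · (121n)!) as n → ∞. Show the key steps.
C(132n, 11n) ~ (8916100448256/285311670611)^(11n) · sqrt(6/(11π·11n))

Write N = 11n. Apply Stirling to each factorial:
  (12N)! ~ sqrt(2π·12N) · (12N/e)^(12N),
  N! ~ sqrt(2π N) · (N/e)^N,
  (11N)! ~ sqrt(2π·11N) · (11N/e)^(11N).
The exponential factors combine to (12N)^(12N) / (N^N · (11N)^(11N)) = 12^(12N)/11^(11N) = (12^12/11^11)^N = (8916100448256/285311670611)^N.
The square-root prefactors combine to sqrt(2π·12N) / (sqrt(2π N)·sqrt(2π·11N)) = sqrt(12 / (2π·11·N)) = sqrt(6/(11π·11n)).
Substituting N = 11n: C(132n, 11n) ~ (8916100448256/285311670611)^(11n) · sqrt(6/(11π·11n)).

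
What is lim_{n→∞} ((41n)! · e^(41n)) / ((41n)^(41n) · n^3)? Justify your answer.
lim = 0

Stirling: (41n)! ~ sqrt(2π·41n) · (41n/e)^(41n). Hence
  (41n)! · e^(41n) / (41n)^(41n) ~ sqrt(2π·41n).
Dividing by n^3: sqrt(2π·41n) / n^3 = sqrt(2π·41) · n^((1−6)/2), so the expression behaves like sqrt(2π·41) · n^((1−6)/2) → 0.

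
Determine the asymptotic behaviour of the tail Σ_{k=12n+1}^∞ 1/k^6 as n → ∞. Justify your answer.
Σ_{k>12n} 1/k^6 ~ 1/(5 · (12n)^5)

Compare to the integral: ∫_{12n}^∞ x^(−6) dx = [−x^(−5)/5]_{12n}^∞ = 1/((6−1)·(12n)^5). Euler-Maclaurin then gives
  Σ_{k>12n} 1/k^6 = ∫_{12n}^∞ dx/x^6 − 1/(2·(12n)^6) + O(1/(12n)^7).
(Equivalently this is ζ(6) − Σ_{k≤12n} 1/k^6.)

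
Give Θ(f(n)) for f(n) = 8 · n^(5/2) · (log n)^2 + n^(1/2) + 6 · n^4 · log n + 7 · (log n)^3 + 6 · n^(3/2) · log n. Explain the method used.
f(n) ∈ Θ(n^4 · log n)

Compare the terms by growth order. For large n, n^a · (log n)^b dominates n^a' · (log n)^b' iff a > a', or (a = a' and b > b'). Ranking the 5 terms shows the dominant one is 6 · n^4 · log n. Hence f(n) ∈ Θ(n^4 · log n).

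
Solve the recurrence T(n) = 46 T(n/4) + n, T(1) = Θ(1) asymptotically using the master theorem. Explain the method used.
T(n) = Θ(n^(log_4 46))

Master theorem: compare f(n) = n to n^(log_4 46) where log_4 46 ≈ 2.762. Since 1 < log_4 46, we have f(n) = O(n^(log_4 46 − ε)) for some ε > 0 — Case 1. Hence T(n) = Θ(n^(log_4 46)).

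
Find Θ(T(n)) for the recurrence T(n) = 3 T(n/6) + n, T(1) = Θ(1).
T(n) = Θ(n)

log_6 3 ≈ 0.613. f(n) = n dominates n^(log_6 3) since 1 > 0.613, and the regularity condition a·f(n/b) = 3·(n/6)^1 = (3/6)·n ≤ c·f(n) holds with c = 3/6 ≈ 0.5 < 1. So this is Case 3: T(n) = Θ(f(n)) = Θ(n).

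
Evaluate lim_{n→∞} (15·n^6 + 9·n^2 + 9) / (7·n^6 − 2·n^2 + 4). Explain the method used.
lim = 15/7

For large n the leading n^6 terms dominate both numerator and denominator. Dividing top and bottom by n^6, every other term tends to 0, leaving 15/7.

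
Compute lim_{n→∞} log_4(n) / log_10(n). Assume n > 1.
lim = ln(10) / ln(4) = log_4(10)

Change of base: log_4(n) = ln n / ln 4 and log_10(n) = ln n / ln 10. The ratio is (ln n / ln 4) · (ln 10 / ln n) = ln 10 / ln 4, a constant independent of n. So the limit is ln 10 / ln 4 = log_4(10).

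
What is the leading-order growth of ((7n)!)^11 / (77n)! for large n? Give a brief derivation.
((7n)!)^11/(77n)! ~ ((2π·7n)^(10/2) / sqrt(11)) · 11^(−11·7n)  →  0

Write N = 7n. Stirling: N! ~ sqrt(2π N)(N/e)^N and (11N)! ~ sqrt(2π·11N)·(11N/e)^(11N).
  (N!)^11/(11N)! ~ (2π N)^(11/2) (N/e)^(11N) / [sqrt(2π·11N) (11N/e)^(11N)]
     = (2π N)^(11/2) / sqrt(2π·11N) · (N/(11N))^(11N)
     = (2π N)^((11−1)/2) / sqrt(11) · 11^(−11N).
Since 11^11 > 1, the factor 11^(−11N) decays exponentially, so the ratio → 0. Substituting N = 7n gives the stated form.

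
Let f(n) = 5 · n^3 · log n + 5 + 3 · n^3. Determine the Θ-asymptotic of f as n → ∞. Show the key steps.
f(n) ∈ Θ(n^3 · log n)

Compare the terms by growth order. For large n, n^a · (log n)^b dominates n^a' · (log n)^b' iff a > a', or (a = a' and b > b'). Ranking the 3 terms shows the dominant one is 5 · n^3 · log n. Hence f(n) ∈ Θ(n^3 · log n).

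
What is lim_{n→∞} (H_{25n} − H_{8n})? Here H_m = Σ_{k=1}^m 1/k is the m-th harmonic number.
lim = ln(25/8)

Euler-Maclaurin gives H_m = ln m + γ + 1/(2m) + O(1/m^2). The γ and O(1/m) terms cancel in the difference:
  H_{25n} − H_{8n} = ln(25n) − ln(8n) + O(1/n) = ln(25/8) + O(1/n).
Hence the limit is ln(25/8).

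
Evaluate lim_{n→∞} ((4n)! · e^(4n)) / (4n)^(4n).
lim = ∞

Stirling: (4n)! ~ sqrt(2π·4n) · (4n/e)^(4n). Hence
  (4n)! · e^(4n) / (4n)^(4n) ~ sqrt(2π·4n) = sqrt(2π·4) · sqrt(n) → ∞.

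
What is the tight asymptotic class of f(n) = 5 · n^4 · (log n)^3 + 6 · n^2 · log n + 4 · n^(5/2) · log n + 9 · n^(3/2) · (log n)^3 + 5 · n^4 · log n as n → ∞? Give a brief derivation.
f(n) ∈ Θ(n^4 · (log n)^3)

Compare the terms by growth order. For large n, n^a · (log n)^b dominates n^a' · (log n)^b' iff a > a', or (a = a' and b > b'). Ranking the 5 terms shows the dominant one is 5 · n^4 · (log n)^3. Hence f(n) ∈ Θ(n^4 · (log n)^3).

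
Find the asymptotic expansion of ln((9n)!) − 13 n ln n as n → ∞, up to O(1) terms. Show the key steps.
ln((9n)!) − 13 n ln n = −4 n ln n + 9(ln 9 − 1) n + (1/2) ln(2π·9n) + O(1/n)

Stirling: ln((9n)!) = 9n ln(9n) − 9n + (1/2) ln(2π·9n) + O(1/n).
Expand 9n ln(9n) = 9n (ln n + ln 9) = 9n ln n + 9n ln 9.
Subtract 13n ln n: leading term is (9 − 13) n ln n = −4 n ln n. The next term is 9n ln 9 − 9n = 9(ln 9 − 1) n. Then the (1/2) ln(2π·9n) correction.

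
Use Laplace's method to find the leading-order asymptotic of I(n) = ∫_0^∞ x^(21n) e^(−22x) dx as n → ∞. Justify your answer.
I(n) ~ (sqrt(2π·21n) / 22) · (21n/(22e))^(21n)

Write the integrand as exp(21n ln x − 22x) and set f(x) = 21n ln x − 22x. Then f'(x) = 21n/x − 22 = 0 at x* = 21n/22, and f''(x*) = −21n/x*^2 = −22^2/(21n). Laplace's method (interior maximum) gives
  I(n) ~ e^(f(x*)) · sqrt(2π / |f''(x*)|)
        = exp(21n ln(21n/22) − 21n) · sqrt(2π · 21n / 22^2)
        = (21n/22)^(21n) e^(−21n) · sqrt(2π·21n) / 22
        = (sqrt(2π·21n) / 22) · (21n/(22e))^(21n).
This matches Γ(21n+1)/22^(21n+1) with Stirling applied to Γ.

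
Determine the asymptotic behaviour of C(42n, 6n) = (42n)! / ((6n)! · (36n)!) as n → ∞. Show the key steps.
C(42n, 6n) ~ (823543/46656)^(6n) · sqrt(7/(12π·6n))

Write N = 6n. Apply Stirling to each factorial:
  (7N)! ~ sqrt(2π·7N) · (7N/e)^(7N),
  N! ~ sqrt(2π N) · (N/e)^N,
  (6N)! ~ sqrt(2π·6N) · (6N/e)^(6N).
The exponential factors combine to (7N)^(7N) / (N^N · (6N)^(6N)) = 7^(7N)/6^(6N) = (7^7/6^6)^N = (823543/46656)^N.
The square-root prefactors combine to sqrt(2π·7N) / (sqrt(2π N)·sqrt(2π·6N)) = sqrt(7 / (2π·6·N)) = sqrt(7/(12π·6n)).
Substituting N = 6n: C(42n, 6n) ~ (823543/46656)^(6n) · sqrt(7/(12π·6n)).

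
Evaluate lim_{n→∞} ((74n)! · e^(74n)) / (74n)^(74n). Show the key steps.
lim = ∞

Stirling: (74n)! ~ sqrt(2π·74n) · (74n/e)^(74n). Hence
  (74n)! · e^(74n) / (74n)^(74n) ~ sqrt(2π·74n) = sqrt(2π·74) · sqrt(n) → ∞.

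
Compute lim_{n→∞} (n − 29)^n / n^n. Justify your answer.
lim = e^(−29)

Rewrite as (1 − 29/n)^(n). By the standard limit (1 + x/n)^n → e^x, we have (1 − 29/n)^n → e^(−29), and raising to the 1st power gives e^(−29).
More precisely, ln[(1 − 29/n)^(n)] = n · ln(1 − 29/n) = n · (-29/n + O(1/n^2)) = -29 + O(1/n) → -29.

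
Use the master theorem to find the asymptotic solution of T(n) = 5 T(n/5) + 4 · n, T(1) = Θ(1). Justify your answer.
T(n) = Θ(n log n)

log_5 5 = 1, and f(n) = 4 · n = Θ(n^(log_5 5)). This is Case 2 of the master theorem: T(n) = Θ(f(n) · log n) = Θ(n log n).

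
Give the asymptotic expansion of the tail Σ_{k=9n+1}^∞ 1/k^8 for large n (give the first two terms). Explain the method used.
Σ_{k>9n} 1/k^8 = 1/(7 · (9n)^7) − 1/(2 · (9n)^8) + O(1/(9n)^9)

Compare to the integral: ∫_{9n}^∞ x^(−8) dx = [−x^(−7)/7]_{9n}^∞ = 1/((8−1)·(9n)^7). The Euler-Maclaurin correction adds −f(9n)/2 = −1/(2·(9n)^8). Euler-Maclaurin then gives
  Σ_{k>9n} 1/k^8 = ∫_{9n}^∞ dx/x^8 − 1/(2·(9n)^8) + O(1/(9n)^9).
(Equivalently this is ζ(8) − Σ_{k≤9n} 1/k^8.)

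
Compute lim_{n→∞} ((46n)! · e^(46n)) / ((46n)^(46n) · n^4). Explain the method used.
lim = 0

Stirling: (46n)! ~ sqrt(2π·46n) · (46n/e)^(46n). Hence
  (46n)! · e^(46n) / (46n)^(46n) ~ sqrt(2π·46n).
Dividing by n^4: sqrt(2π·46n) / n^4 = sqrt(2π·46) · n^((1−8)/2), so the expression behaves like sqrt(2π·46) · n^((1−8)/2) → 0.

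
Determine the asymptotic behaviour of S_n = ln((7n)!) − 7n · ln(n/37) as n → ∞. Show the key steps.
S_n ~ 7n · (ln 259 − 1) + O(ln n)

Stirling: ln((7n)!) = 7n ln(7n) − 7n + O(ln n).
  S_n = 7n ln(7n) − 7n − 7n ln(n/37) + O(ln n)
      = 7n ln(7n) − 7n ln n + 7n ln 37 − 7n + O(ln n)
      = 7n ln 7 + 7n ln 37 − 7n + O(ln n)
      = 7n (ln 259 − 1) + O(ln n).
Numerically ln(259) − 1 ≈ 4.5568.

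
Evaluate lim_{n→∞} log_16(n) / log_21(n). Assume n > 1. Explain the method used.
lim = ln(21) / ln(16) = log_16(21)

Change of base: log_16(n) = ln n / ln 16 and log_21(n) = ln n / ln 21. The ratio is (ln n / ln 16) · (ln 21 / ln n) = ln 21 / ln 16, a constant independent of n. So the limit is ln 21 / ln 16 = log_16(21).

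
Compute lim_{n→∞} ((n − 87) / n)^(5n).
lim = e^(−435)

Rewrite as (1 − 87/n)^(5n). By the standard limit (1 + x/n)^n → e^x, we have (1 − 87/n)^n → e^(−87), and raising to the 5th power gives e^(−435).
More precisely, ln[(1 − 87/n)^(5n)] = 5n · ln(1 − 87/n) = 5n · (-87/n + O(1/n^2)) = -435 + O(1/n) → -435.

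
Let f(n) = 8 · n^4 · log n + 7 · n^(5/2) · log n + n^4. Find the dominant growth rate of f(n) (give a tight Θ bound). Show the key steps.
f(n) ∈ Θ(n^4 · log n)

Compare the terms by growth order. For large n, n^a · (log n)^b dominates n^a' · (log n)^b' iff a > a', or (a = a' and b > b'). Ranking the 3 terms shows the dominant one is 8 · n^4 · log n. Hence f(n) ∈ Θ(n^4 · log n).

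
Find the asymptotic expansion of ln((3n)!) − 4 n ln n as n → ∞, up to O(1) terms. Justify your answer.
ln((3n)!) − 4 n ln n = −n ln n + 3(ln 3 − 1) n + (1/2) ln(2π·3n) + O(1/n)

Stirling: ln((3n)!) = 3n ln(3n) − 3n + (1/2) ln(2π·3n) + O(1/n).
Expand 3n ln(3n) = 3n (ln n + ln 3) = 3n ln n + 3n ln 3.
Subtract 4n ln n: leading term is (3 − 4) n ln n = −n ln n. The next term is 3n ln 3 − 3n = 3(ln 3 − 1) n. Then the (1/2) ln(2π·3n) correction.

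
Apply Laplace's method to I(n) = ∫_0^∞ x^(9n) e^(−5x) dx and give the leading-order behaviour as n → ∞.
I(n) ~ (sqrt(2π·9n) / 5) · (9n/(5e))^(9n)

Write the integrand as exp(9n ln x − 5x) and set f(x) = 9n ln x − 5x. Then f'(x) = 9n/x − 5 = 0 at x* = 9n/5, and f''(x*) = −9n/x*^2 = −5^2/(9n). Laplace's method (interior maximum) gives
  I(n) ~ e^(f(x*)) · sqrt(2π / |f''(x*)|)
        = exp(9n ln(9n/5) − 9n) · sqrt(2π · 9n / 5^2)
        = (9n/5)^(9n) e^(−9n) · sqrt(2π·9n) / 5
        = (sqrt(2π·9n) / 5) · (9n/(5e))^(9n).
This matches Γ(9n+1)/5^(9n+1) with Stirling applied to Γ.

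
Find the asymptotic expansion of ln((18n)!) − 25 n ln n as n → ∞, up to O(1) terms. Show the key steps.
ln((18n)!) − 25 n ln n = −7 n ln n + 18(ln 18 − 1) n + (1/2) ln(2π·18n) + O(1/n)

Stirling: ln((18n)!) = 18n ln(18n) − 18n + (1/2) ln(2π·18n) + O(1/n).
Expand 18n ln(18n) = 18n (ln n + ln 18) = 18n ln n + 18n ln 18.
Subtract 25n ln n: leading term is (18 − 25) n ln n = −7 n ln n. The next term is 18n ln 18 − 18n = 18(ln 18 − 1) n. Then the (1/2) ln(2π·18n) correction.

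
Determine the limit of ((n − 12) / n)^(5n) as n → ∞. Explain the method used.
lim = e^(−60)

Rewrite as (1 − 12/n)^(5n). By the standard limit (1 + x/n)^n → e^x, we have (1 − 12/n)^n → e^(−12), and raising to the 5th power gives e^(−60).
More precisely, ln[(1 − 12/n)^(5n)] = 5n · ln(1 − 12/n) = 5n · (-12/n + O(1/n^2)) = -60 + O(1/n) → -60.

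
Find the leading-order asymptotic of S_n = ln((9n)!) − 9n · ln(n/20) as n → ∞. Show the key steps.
S_n ~ 9n · (ln 180 − 1) + O(ln n)

Stirling: ln((9n)!) = 9n ln(9n) − 9n + O(ln n).
  S_n = 9n ln(9n) − 9n − 9n ln(n/20) + O(ln n)
      = 9n ln(9n) − 9n ln n + 9n ln 20 − 9n + O(ln n)
      = 9n ln 9 + 9n ln 20 − 9n + O(ln n)
      = 9n (ln 180 − 1) + O(ln n).
Numerically ln(180) − 1 ≈ 4.1930.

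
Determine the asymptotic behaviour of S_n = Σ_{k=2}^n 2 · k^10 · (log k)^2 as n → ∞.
S_n ~ 2 · n^11 · (log n)^2 / 11

By integral comparison, S_n = ∫_1^n 2 · x^10 · (log x)^2 dx + O(n^10 · (log n)^2). For the integral, the leading term of ∫_1^n x^10 (log x)^2 dx is n^11/11 · (log n)^2 (by repeated integration by parts; each step lowers the log-exponent and produces a relatively O(1/log n) correction). Hence S_n ~ 2 · n^11 · (log n)^2 / 11.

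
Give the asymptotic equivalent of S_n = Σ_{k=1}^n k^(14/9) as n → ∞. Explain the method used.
S_n ~ (9/23) · n^(23/9)

Integral comparison: Σ_{k=1}^n k^(14/9) = ∫_0^n x^(14/9) dx + O(n^(14/9)). The integral is n^(1 + 14/9) / (1 + 14/9) = n^((14+9)/9) / ((14+9)/9) = (9/23) · n^(23/9).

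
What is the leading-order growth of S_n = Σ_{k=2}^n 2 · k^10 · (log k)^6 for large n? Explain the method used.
S_n ~ 2 · n^11 · (log n)^6 / 11

By integral comparison, S_n = ∫_1^n 2 · x^10 · (log x)^6 dx + O(n^10 · (log n)^6). For the integral, the leading term of ∫_1^n x^10 (log x)^6 dx is n^11/11 · (log n)^6 (by repeated integration by parts; each step lowers the log-exponent and produces a relatively O(1/log n) correction). Hence S_n ~ 2 · n^11 · (log n)^6 / 11.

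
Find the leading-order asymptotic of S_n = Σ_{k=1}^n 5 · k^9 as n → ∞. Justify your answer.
S_n ~ n^10 / 2

By integral comparison (Euler-Maclaurin), Σ_{k=1}^n 5 · k^9 = 5 · ∫_0^n x^9 dx + O(n^9) = 5 · n^10/10 = n^10 / 2 + O(n^9). (Equivalently, Faulhaber's formula gives the same leading term.)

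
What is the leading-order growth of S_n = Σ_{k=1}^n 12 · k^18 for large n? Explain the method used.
S_n ~ 12 · n^19 / 19

By integral comparison (Euler-Maclaurin), Σ_{k=1}^n 12 · k^18 = 12 · ∫_0^n x^18 dx + O(n^18) = 12 · n^19/19 + O(n^18). (Equivalently, Faulhaber's formula gives the same leading term.)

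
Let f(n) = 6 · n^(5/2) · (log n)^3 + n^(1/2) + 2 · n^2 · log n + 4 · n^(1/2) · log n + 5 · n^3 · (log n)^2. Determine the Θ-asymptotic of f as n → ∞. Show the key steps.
f(n) ∈ Θ(n^3 · (log n)^2)

Compare the terms by growth order. For large n, n^a · (log n)^b dominates n^a' · (log n)^b' iff a > a', or (a = a' and b > b'). Ranking the 5 terms shows the dominant one is 5 · n^3 · (log n)^2. Hence f(n) ∈ Θ(n^3 · (log n)^2).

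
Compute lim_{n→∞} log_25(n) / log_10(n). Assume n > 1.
lim = ln(10) / ln(25) = log_25(10)

Change of base: log_25(n) = ln n / ln 25 and log_10(n) = ln n / ln 10. The ratio is (ln n / ln 25) · (ln 10 / ln n) = ln 10 / ln 25, a constant independent of n. So the limit is ln 10 / ln 25 = log_25(10).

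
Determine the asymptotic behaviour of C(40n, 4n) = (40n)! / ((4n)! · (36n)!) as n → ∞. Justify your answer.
C(40n, 4n) ~ (10000000000/387420489)^(4n) · sqrt(5/(9π·4n))

Write N = 4n. Apply Stirling to each factorial:
  (10N)! ~ sqrt(2π·10N) · (10N/e)^(10N),
  N! ~ sqrt(2π N) · (N/e)^N,
  (9N)! ~ sqrt(2π·9N) · (9N/e)^(9N).
The exponential factors combine to (10N)^(10N) / (N^N · (9N)^(9N)) = 10^(10N)/9^(9N) = (10^10/9^9)^N = (10000000000/387420489)^N.
The square-root prefactors combine to sqrt(2π·10N) / (sqrt(2π N)·sqrt(2π·9N)) = sqrt(10 / (2π·9·N)) = sqrt(5/(9π·4n)).
Substituting N = 4n: C(40n, 4n) ~ (10000000000/387420489)^(4n) · sqrt(5/(9π·4n)).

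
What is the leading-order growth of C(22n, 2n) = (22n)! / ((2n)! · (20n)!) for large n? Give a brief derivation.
C(22n, 2n) ~ (285311670611/10000000000)^(2n) · sqrt(11/(20π·2n))

Write N = 2n. Apply Stirling to each factorial:
  (11N)! ~ sqrt(2π·11N) · (11N/e)^(11N),
  N! ~ sqrt(2π N) · (N/e)^N,
  (10N)! ~ sqrt(2π·10N) · (10N/e)^(10N).
The exponential factors combine to (11N)^(11N) / (N^N · (10N)^(10N)) = 11^(11N)/10^(10N) = (11^11/10^10)^N = (285311670611/10000000000)^N.
The square-root prefactors combine to sqrt(2π·11N) / (sqrt(2π N)·sqrt(2π·10N)) = sqrt(11 / (2π·10·N)) = sqrt(11/(20π·2n)).
Substituting N = 2n: C(22n, 2n) ~ (285311670611/10000000000)^(2n) · sqrt(11/(20π·2n)).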